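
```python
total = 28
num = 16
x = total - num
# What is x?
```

Trace:
`total = 28` → total = 28
`num = 16` → num = 16
`x = total - num` → x = 12
So x = 12

Answer: 12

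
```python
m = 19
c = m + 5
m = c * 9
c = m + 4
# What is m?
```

Trace:
`m = 19` → m = 19
`c = m + 5` → c = 24
`m = c * 9` → m = 216
`c = m + 4` → c = 220
So m = 216

Answer: 216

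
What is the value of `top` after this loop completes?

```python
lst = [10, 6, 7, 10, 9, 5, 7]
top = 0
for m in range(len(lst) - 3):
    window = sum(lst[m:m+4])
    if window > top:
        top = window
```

Max sum of 4-element window in [10, 6, 7, 10, 9, 5, 7]
`top` takes the values: 0 → 33

Answer: 33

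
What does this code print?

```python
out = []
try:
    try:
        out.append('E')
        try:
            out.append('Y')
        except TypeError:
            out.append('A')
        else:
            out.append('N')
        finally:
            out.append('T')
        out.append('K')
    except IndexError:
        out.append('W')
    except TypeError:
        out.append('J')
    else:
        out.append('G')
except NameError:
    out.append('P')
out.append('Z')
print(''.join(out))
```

Execution trace: 'E' (try body) → 'Y' (inner try body, no exception) → 'N' (inner else) → 'T' (inner finally) → 'K' (try body, no exception) → 'G' (else) → 'Z' (after the try/except). Output: EYNTKGZ

Answer: EYNTKGZ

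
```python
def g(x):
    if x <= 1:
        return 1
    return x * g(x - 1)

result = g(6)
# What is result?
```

g(6) = 6 * 5 * 4 * 3 * 2 * 1 = 720

Answer: 720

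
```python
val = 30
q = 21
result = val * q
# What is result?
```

Trace:
`val = 30` → val = 30
`q = 21` → q = 21
`result = val * q` → result = 630
So result = 630

Answer: 630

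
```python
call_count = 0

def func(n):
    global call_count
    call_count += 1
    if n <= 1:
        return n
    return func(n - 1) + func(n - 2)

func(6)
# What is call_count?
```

Calls(n) = 1 + Calls(n-1) + Calls(n-2); Calls(0)=Calls(1)=1. For n=6 this gives 25.

Answer: 25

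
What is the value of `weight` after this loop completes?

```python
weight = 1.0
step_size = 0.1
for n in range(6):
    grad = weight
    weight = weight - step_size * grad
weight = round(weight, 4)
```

Gradient descent: w = 1.0 * (1 - 0.1)^6
`weight` takes the values: 1.0 → 0.9 → 0.81 → 0.729 → 0.6561 → 0.59049 → 0.531441 → 0.5314

Answer: 0.5314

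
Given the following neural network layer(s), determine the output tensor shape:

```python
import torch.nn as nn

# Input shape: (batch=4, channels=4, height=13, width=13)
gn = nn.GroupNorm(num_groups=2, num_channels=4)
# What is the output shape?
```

Input: (4, 4, 13, 13) -> Output: (4, 4, 13, 13)

Answer: (4, 4, 13, 13)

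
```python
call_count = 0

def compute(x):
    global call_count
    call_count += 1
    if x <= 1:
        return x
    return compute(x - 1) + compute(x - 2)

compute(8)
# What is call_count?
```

Calls(x) = 1 + Calls(x-1) + Calls(x-2); Calls(0)=Calls(1)=1. For x=8 this gives 67.

Answer: 67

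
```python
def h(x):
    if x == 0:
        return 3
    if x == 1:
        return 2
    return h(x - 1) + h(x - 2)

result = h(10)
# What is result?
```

Build up from base cases: h(0)=3, h(1)=2, h(2)=5, h(3)=7, h(4)=12, h(5)=19, h(6)=31, ..., h(10)=212

Answer: 212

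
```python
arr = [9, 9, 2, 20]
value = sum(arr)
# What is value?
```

Trace:
`arr = [9, 9, 2, 20]` → arr = [9, 9, 2, 20]
`value = sum(arr)` → value = 40
So value = 40

Answer: 40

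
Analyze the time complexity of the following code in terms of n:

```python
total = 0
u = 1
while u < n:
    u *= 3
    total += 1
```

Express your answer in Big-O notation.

Each loop level contributes: log n. Multiplying the contributions gives O(log n).

Answer: O(log n)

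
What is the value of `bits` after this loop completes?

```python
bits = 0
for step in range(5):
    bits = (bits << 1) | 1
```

Build 5 consecutive 1-bits: 0b11111
`bits` takes the values: 0 → 1 → 3 → 7 → 15 → 31

Answer: 31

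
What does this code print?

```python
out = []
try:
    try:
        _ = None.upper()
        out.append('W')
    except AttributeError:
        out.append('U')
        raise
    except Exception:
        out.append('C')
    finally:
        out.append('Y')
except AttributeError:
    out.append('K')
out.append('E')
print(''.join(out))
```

Execution trace: 'U' (inner except AttributeError) → 'Y' (inner finally) → 'K' (outer except AttributeError) → 'E' (after the try/except). Output: UYKE

Answer: UYKE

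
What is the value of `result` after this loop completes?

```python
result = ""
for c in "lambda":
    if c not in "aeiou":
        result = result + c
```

Remove vowels from 'lambda'
`result` takes the values: "" → "l" → "lm" → "lmb" → "lmbd"

Answer: "lmbd"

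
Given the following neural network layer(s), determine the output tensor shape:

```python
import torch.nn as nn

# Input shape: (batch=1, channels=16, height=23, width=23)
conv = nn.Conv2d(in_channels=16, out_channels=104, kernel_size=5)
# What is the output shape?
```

Input: (1, 16, 23, 23) -> Output: (1, 104, 19, 19)

Answer: (1, 104, 19, 19)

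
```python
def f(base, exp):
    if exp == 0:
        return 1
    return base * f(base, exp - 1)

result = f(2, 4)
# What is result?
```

f(2, 4) = 2 * 2 * 2 * 2 = 16

Answer: 16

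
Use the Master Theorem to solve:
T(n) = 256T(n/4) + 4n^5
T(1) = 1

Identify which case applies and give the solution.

a=256, b=4, f(n)=4n^5. log_4(256) = 4. Since c=5 > 4 and the regularity condition holds (256(n/4)^5 = (256/4^5)n^5 with 256/4^5 < 1), Case 3 applies: T(n) = Θ(f(n)) = O(n^5).

Answer: O(n^5) - Case 3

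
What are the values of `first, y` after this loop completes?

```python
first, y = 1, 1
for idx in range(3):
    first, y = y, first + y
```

Fibonacci: after 3 iterations
`first, y` takes the values: (1, 1) → (1, 2) → (2, 3) → (3, 5)

Answer: 3, 5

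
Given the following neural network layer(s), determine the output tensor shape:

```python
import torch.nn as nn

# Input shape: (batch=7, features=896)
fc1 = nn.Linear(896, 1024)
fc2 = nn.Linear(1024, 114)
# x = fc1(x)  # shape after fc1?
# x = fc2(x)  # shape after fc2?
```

Input: (7, 896) -> after fc1: (7, 1024) -> Output: (7, 114)

Answer: (7, 114)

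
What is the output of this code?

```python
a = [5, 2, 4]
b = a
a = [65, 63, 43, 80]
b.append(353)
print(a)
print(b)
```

Key concept: rebinding vs mutation: a is rebound to a new list, b still points at the original.
Step by step:
`a = [5, 2, 4]` → a = [5, 2, 4]
`b = a` → b = [5, 2, 4] (same object as a)
`a = [65, 63, 43, 80]` → a = [65, 63, 43, 80]
`b.append(353)` → b = [5, 2, 4, 353]
`print(a)` → prints [65, 63, 43, 80]
`print(b)` → prints [5, 2, 4, 353]

Answer:
[65, 63, 43, 80]
[5, 2, 4, 353]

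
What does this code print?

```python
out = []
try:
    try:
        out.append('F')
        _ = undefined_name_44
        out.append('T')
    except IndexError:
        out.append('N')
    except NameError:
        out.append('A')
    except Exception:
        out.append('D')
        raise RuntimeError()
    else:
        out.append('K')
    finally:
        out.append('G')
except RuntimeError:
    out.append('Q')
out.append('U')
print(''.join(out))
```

Execution trace: 'F' (try body) → 'A' (except NameError) → 'G' (finally) → 'U' (after the try/except). Output: FAGU

Answer: FAGU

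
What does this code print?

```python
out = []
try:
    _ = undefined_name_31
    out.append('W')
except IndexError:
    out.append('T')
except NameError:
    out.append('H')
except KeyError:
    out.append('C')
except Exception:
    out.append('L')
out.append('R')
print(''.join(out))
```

Execution trace: 'H' (except NameError) → 'R' (after the try/except). Output: HR

Answer: HR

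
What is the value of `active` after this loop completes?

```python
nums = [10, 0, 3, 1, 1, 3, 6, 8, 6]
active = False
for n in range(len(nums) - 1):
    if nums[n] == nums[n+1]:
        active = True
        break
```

Check consecutive duplicates in [10, 0, 3, 1, 1, 3, 6, 8, 6]
`active` takes the values: False → True

Answer: True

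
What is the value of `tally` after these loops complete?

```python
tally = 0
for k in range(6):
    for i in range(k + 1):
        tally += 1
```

Triangle: 1 + 2 + ... + 6
`tally` takes the values: 0 → 1 → 2 → 3 → 4 → 5 → 6 → 7 → 8 → 9 → 10 → 11 → 12 → 13 → 14 → 15 → 16 → 17 → 18 → 19 → 20 → 21

Answer: 21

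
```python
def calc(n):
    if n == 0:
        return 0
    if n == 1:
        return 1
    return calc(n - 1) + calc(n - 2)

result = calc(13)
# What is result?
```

Build up from base cases: calc(0)=0, calc(1)=1, calc(2)=1, calc(3)=2, calc(4)=3, calc(5)=5, calc(6)=8, ..., calc(13)=233

Answer: 233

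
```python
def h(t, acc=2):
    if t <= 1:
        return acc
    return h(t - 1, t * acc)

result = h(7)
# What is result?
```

Accumulator trace (n, acc): (7, 2) -> (6, 14) -> (5, 84) -> (4, 420) -> (3, 1680) -> (2, 5040) -> (1, 10080) -> return 10080

Answer: 10080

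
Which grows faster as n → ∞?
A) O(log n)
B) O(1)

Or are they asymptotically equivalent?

O(log n) vs O(1): Higher order terms dominate.

Answer: A) O(log n) grows faster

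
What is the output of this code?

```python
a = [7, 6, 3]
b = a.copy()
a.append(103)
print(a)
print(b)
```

Key concept: list.copy() creates independent copy.
Step by step:
`a = [7, 6, 3]` → a = [7, 6, 3]
`b = a.copy()` → b = [7, 6, 3]
`a.append(103)` → a = [7, 6, 3, 103]
`print(a)` → prints [7, 6, 3, 103]
`print(b)` → prints [7, 6, 3]

Answer:
[7, 6, 3, 103]
[7, 6, 3]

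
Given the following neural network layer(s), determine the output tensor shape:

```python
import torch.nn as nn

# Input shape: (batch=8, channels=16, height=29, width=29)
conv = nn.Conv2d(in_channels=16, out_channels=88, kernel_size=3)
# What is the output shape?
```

Input: (8, 16, 29, 29) -> Output: (8, 88, 27, 27)

Answer: (8, 88, 27, 27)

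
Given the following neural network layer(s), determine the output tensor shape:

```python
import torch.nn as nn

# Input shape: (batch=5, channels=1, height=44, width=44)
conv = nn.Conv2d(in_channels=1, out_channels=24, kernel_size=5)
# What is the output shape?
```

Input: (5, 1, 44, 44) -> Output: (5, 24, 40, 40)

Answer: (5, 24, 40, 40)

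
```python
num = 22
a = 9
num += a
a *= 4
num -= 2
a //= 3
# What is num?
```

Trace:
`num = 22` → num = 22
`a = 9` → a = 9
`num += a` → num = 31
`a *= 4` → a = 36
`num -= 2` → num = 29
`a //= 3` → a = 12
So num = 29

Answer: 29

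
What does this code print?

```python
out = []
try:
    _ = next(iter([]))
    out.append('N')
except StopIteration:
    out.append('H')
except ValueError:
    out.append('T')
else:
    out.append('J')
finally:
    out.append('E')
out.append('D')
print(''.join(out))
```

Execution trace: 'H' (except StopIteration) → 'E' (finally) → 'D' (after the try/except). Output: HED

Answer: HED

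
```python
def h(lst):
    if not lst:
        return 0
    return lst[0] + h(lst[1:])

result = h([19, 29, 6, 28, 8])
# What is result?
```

19 + 29 + 6 + 28 + 8 + 0 = 90

Answer: 90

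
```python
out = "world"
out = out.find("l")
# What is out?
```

Trace:
`out = "world"` → out = 'world'
`out = out.find("l")` → out = 3
So out = 3

Answer: 3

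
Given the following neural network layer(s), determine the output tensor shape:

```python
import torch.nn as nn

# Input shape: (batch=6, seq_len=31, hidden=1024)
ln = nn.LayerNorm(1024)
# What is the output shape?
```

Input: (6, 31, 1024) -> Output: (6, 31, 1024)

Answer: (6, 31, 1024)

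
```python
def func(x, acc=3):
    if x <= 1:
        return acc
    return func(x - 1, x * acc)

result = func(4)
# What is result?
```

Accumulator trace (n, acc): (4, 3) -> (3, 12) -> (2, 36) -> (1, 72) -> return 72

Answer: 72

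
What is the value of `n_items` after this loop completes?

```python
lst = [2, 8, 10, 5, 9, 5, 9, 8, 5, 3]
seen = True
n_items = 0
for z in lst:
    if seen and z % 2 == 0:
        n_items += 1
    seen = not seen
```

Count even values at even positions
`n_items` takes the values: 0 → 1 → 2

Answer: 2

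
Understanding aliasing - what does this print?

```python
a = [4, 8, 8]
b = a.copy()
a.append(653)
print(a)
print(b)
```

Key concept: list.copy() creates independent copy.
Step by step:
`a = [4, 8, 8]` → a = [4, 8, 8]
`b = a.copy()` → b = [4, 8, 8]
`a.append(653)` → a = [4, 8, 8, 653]
`print(a)` → prints [4, 8, 8, 653]
`print(b)` → prints [4, 8, 8]

Answer:
[4, 8, 8, 653]
[4, 8, 8]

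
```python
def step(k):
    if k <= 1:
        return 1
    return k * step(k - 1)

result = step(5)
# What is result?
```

step(5) = 5 * 4 * 3 * 2 * 1 = 120

Answer: 120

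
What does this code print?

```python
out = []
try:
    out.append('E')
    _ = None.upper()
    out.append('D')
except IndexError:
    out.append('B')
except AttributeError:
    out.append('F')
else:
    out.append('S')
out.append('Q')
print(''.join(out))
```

Execution trace: 'E' (try body) → 'F' (except AttributeError) → 'Q' (after the try/except). Output: EFQ

Answer: EFQ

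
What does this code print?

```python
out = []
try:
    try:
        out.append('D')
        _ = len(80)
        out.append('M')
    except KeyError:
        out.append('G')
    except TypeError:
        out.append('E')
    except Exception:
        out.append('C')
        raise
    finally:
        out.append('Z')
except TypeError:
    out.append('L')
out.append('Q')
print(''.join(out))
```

Execution trace: 'D' (try body) → 'E' (except TypeError) → 'Z' (finally) → 'Q' (after the try/except). Output: DEZQ

Answer: DEZQ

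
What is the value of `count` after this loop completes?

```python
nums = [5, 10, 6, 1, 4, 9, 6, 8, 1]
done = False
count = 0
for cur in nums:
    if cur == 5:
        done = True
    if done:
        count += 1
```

Count elements after first 5 in [5, 10, 6, 1, 4, 9, 6, 8, 1]
`count` takes the values: 0 → 1 → 2 → 3 → 4 → 5 → 6 → 7 → 8 → 9

Answer: 9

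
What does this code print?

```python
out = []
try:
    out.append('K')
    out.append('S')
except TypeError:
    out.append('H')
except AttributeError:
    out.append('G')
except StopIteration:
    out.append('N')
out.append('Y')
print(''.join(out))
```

Execution trace: 'K' (try body) → 'S' (try body, no exception) → 'Y' (after the try/except). Output: KSY

Answer: KSY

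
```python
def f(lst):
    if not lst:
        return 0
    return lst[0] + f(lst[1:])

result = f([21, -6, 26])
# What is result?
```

21 + (-6) + 26 + 0 = 41

Answer: 41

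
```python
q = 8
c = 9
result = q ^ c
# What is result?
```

Trace:
`q = 8` → q = 8
`c = 9` → c = 9
`result = q ^ c` → result = 1
So result = 1

Answer: 1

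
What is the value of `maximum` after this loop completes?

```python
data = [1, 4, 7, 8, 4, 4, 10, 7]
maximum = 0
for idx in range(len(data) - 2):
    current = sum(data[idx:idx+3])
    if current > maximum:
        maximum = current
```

Max sum of 3-element window in [1, 4, 7, 8, 4, 4, 10, 7]
`maximum` takes the values: 0 → 12 → 19 → 21

Answer: 21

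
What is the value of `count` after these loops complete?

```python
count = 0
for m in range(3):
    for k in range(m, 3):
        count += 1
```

Upper triangle: 3 + 2 + ... + 1
`count` takes the values: 0 → 1 → 2 → 3 → 4 → 5 → 6

Answer: 6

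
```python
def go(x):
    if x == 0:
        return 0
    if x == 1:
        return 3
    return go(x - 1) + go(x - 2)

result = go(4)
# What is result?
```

Build up from base cases: go(0)=0, go(1)=3, go(2)=3, go(3)=6, go(4)=9

Answer: 9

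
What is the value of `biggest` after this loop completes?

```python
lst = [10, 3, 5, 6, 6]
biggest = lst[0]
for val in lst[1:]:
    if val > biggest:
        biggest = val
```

Maximum of [10, 3, 5, 6, 6]
`biggest` takes the values: 10

Answer: 10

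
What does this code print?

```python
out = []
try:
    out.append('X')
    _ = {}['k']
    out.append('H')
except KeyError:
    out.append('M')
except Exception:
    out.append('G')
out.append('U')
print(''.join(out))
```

Execution trace: 'X' (try body) → 'M' (except KeyError) → 'U' (after the try/except). Output: XMU

Answer: XMU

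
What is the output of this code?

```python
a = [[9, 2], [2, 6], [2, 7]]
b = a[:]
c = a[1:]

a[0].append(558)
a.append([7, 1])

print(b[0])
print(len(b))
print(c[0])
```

Key concept: slice with nested mutation.
Step by step:
`a = [[9, 2], [2, 6], [2, 7]]` → a = [[9, 2], [2, 6], [2, 7]]
`b = a[:]` → b = [[9, 2], [2, 6], [2, 7]]
`c = a[1:]` → c = [[2, 6], [2, 7]]
`a[0].append(558)` → a = [[9, 2, 558], [2, 6], [2, 7]]; b = [[9, 2, 558], [2, 6], [2, 7]]
`a.append([7, 1])` → a = [[9, 2, 558], [2, 6], [2, 7], [7, 1]]
`print(b[0])` → prints [9, 2, 558]
`print(len(b))` → prints 3
`print(c[0])` → prints [2, 6]

Answer:
[9, 2, 558]
3
[2, 6]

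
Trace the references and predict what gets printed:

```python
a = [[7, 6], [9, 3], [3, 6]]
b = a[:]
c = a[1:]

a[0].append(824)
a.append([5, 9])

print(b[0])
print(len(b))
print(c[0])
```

Key concept: slice with nested mutation.
Step by step:
`a = [[7, 6], [9, 3], [3, 6]]` → a = [[7, 6], [9, 3], [3, 6]]
`b = a[:]` → b = [[7, 6], [9, 3], [3, 6]]
`c = a[1:]` → c = [[9, 3], [3, 6]]
`a[0].append(824)` → a = [[7, 6, 824], [9, 3], [3, 6]]; b = [[7, 6, 824], [9, 3], [3, 6]]
`a.append([5, 9])` → a = [[7, 6, 824], [9, 3], [3, 6], [5, 9]]
`print(b[0])` → prints [7, 6, 824]
`print(len(b))` → prints 3
`print(c[0])` → prints [9, 3]

Answer:
[7, 6, 824]
3
[9, 3]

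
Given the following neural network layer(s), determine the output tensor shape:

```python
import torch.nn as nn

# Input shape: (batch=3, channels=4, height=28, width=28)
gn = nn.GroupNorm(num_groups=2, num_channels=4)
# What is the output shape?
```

Input: (3, 4, 28, 28) -> Output: (3, 4, 28, 28)

Answer: (3, 4, 28, 28)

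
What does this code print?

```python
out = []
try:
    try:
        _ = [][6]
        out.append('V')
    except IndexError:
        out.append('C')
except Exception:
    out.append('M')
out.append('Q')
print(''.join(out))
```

Execution trace: 'C' (inner except IndexError) → 'Q' (after the try/except). Output: CQ

Answer: CQ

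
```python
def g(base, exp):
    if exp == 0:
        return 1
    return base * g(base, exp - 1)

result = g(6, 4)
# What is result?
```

g(6, 4) = 6 * 6 * 6 * 6 = 1296

Answer: 1296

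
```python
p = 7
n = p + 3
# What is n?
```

Trace:
`p = 7` → p = 7
`n = p + 3` → n = 10
So n = 10

Answer: 10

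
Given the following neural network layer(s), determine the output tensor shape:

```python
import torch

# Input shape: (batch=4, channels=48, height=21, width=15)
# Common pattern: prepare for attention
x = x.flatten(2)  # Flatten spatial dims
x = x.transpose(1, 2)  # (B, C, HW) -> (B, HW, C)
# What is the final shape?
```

Input: (4, 48, 21, 15) -> after flatten(2): (4, 48, 315) -> Output: (4, 315, 48)

Answer: (4, 315, 48)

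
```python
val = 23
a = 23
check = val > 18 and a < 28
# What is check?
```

Trace:
`val = 23` → val = 23
`a = 23` → a = 23
`check = val > 18 and a < 28` → check = True
So check = True

Answer: True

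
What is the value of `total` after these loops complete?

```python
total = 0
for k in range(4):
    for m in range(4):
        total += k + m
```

Sum of all k+m for k,m in 4x4
`total` takes the values: 0 → 1 → 3 → 6 → 7 → 9 → 12 → 16 → 18 → 21 → 25 → 30 → 33 → 37 → 42 → 48

Answer: 48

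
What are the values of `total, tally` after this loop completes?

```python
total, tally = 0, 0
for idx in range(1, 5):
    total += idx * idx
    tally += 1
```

Sum of squares and count
`total, tally` takes the values: (0, 0) → (1, 0) → (1, 1) → (5, 1) → (5, 2) → (14, 2) → (14, 3) → (30, 3) → (30, 4)

Answer: 30, 4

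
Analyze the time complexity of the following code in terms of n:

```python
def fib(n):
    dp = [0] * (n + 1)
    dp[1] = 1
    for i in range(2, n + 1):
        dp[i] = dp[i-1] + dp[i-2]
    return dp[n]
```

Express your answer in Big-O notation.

This is Dynamic programming Fibonacci. Time complexity: O(n).

Answer: O(n)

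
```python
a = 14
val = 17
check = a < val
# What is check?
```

Trace:
`a = 14` → a = 14
`val = 17` → val = 17
`check = a < val` → check = True
So check = True

Answer: True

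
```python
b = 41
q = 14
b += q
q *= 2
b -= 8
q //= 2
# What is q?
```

Trace:
`b = 41` → b = 41
`q = 14` → q = 14
`b += q` → b = 55
`q *= 2` → q = 28
`b -= 8` → b = 47
`q //= 2` → q = 14
So q = 14

Answer: 14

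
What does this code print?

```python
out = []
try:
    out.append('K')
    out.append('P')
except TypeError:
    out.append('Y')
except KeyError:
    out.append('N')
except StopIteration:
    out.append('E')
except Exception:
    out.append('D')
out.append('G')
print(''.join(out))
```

Execution trace: 'K' (try body) → 'P' (try body, no exception) → 'G' (after the try/except). Output: KPG

Answer: KPG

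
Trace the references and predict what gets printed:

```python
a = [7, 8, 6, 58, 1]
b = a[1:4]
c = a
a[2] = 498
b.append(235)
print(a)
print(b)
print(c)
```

Key concept: slice vs alias.
Step by step:
`a = [7, 8, 6, 58, 1]` → a = [7, 8, 6, 58, 1]
`b = a[1:4]` → b = [8, 6, 58]
`c = a` → c = [7, 8, 6, 58, 1] (same object as a)
`a[2] = 498` → a = [7, 8, 498, 58, 1] (same object as c); c = [7, 8, 498, 58, 1] (same object as a)
`b.append(235)` → b = [8, 6, 58, 235]
`print(a)` → prints [7, 8, 498, 58, 1]
`print(b)` → prints [8, 6, 58, 235]
`print(c)` → prints [7, 8, 498, 58, 1]

Answer:
[7, 8, 498, 58, 1]
[8, 6, 58, 235]
[7, 8, 498, 58, 1]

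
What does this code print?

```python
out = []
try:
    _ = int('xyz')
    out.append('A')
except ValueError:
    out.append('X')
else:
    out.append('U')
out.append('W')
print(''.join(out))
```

Execution trace: 'X' (except ValueError) → 'W' (after the try/except). Output: XW

Answer: XW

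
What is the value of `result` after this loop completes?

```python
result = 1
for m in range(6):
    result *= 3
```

3^6 = 729
`result` takes the values: 1 → 3 → 9 → 27 → 81 → 243 → 729

Answer: 729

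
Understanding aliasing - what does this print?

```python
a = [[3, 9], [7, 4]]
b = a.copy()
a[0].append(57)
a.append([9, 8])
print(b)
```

Key concept: shallow copy with nested lists.
Step by step:
`a = [[3, 9], [7, 4]]` → a = [[3, 9], [7, 4]]
`b = a.copy()` → b = [[3, 9], [7, 4]]
`a[0].append(57)` → a = [[3, 9, 57], [7, 4]]; b = [[3, 9, 57], [7, 4]]
`a.append([9, 8])` → a = [[3, 9, 57], [7, 4], [9, 8]]
`print(b)` → prints [[3, 9, 57], [7, 4]]

Answer: [[3, 9, 57], [7, 4]]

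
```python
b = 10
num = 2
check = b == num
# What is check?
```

Trace:
`b = 10` → b = 10
`num = 2` → num = 2
`check = b == num` → check = False
So check = False

Answer: False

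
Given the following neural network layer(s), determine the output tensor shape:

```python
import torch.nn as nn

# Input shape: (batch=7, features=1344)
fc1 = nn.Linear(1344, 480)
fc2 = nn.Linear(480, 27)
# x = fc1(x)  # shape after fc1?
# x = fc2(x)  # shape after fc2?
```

Input: (7, 1344) -> after fc1: (7, 480) -> Output: (7, 27)

Answer: (7, 27)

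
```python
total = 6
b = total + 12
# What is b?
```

Trace:
`total = 6` → total = 6
`b = total + 12` → b = 18
So b = 18

Answer: 18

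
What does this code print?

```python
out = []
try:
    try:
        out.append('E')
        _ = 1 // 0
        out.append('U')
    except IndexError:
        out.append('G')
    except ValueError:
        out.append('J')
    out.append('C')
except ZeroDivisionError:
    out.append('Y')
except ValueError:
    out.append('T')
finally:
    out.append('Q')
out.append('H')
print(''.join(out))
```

Execution trace: 'E' (inner try body) → 'Y' (except ZeroDivisionError) → 'Q' (finally) → 'H' (after the try/except). Output: EYQH

Answer: EYQH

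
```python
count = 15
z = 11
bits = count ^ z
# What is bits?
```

Trace:
`count = 15` → count = 15
`z = 11` → z = 11
`bits = count ^ z` → bits = 4
So bits = 4

Answer: 4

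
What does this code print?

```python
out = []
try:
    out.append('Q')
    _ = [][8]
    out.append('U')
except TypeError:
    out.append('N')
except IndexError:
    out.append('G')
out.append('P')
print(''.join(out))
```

Execution trace: 'Q' (try body) → 'G' (except IndexError) → 'P' (after the try/except). Output: QGP

Answer: QGP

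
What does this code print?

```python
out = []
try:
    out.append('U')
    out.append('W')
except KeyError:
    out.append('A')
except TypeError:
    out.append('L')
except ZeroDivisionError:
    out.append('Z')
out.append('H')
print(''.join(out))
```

Execution trace: 'U' (try body) → 'W' (try body, no exception) → 'H' (after the try/except). Output: UWH

Answer: UWH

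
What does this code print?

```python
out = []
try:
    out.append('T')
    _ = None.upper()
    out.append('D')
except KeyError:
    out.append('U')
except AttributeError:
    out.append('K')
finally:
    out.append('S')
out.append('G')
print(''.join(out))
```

Execution trace: 'T' (try body) → 'K' (except AttributeError) → 'S' (finally) → 'G' (after the try/except). Output: TKSG

Answer: TKSG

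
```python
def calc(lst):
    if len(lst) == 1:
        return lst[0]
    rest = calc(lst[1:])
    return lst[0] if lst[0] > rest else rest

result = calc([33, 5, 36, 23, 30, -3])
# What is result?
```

Recursive max over [33, 5, 36, 23, 30, -3] = 36

Answer: 36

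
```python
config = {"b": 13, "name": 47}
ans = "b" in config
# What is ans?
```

Trace:
`config = {"b": 13, "name": 47}` → config = {'b': 13, 'name': 47}
`ans = "b" in config` → ans = True
So ans = True

Answer: True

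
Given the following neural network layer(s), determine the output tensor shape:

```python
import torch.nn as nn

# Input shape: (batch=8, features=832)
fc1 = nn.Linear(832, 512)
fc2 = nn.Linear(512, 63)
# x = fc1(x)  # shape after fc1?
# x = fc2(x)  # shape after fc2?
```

Input: (8, 832) -> after fc1: (8, 512) -> Output: (8, 63)

Answer: (8, 63)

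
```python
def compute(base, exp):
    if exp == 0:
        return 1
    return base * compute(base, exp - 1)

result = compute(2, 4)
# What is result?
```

compute(2, 4) = 2 * 2 * 2 * 2 = 16

Answer: 16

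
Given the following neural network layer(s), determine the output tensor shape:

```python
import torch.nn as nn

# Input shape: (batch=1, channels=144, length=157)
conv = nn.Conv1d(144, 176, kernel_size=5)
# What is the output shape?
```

Input: (1, 144, 157) -> Output: (1, 176, 153)

Answer: (1, 176, 153)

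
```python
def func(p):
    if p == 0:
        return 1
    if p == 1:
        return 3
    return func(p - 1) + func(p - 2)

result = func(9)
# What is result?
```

Build up from base cases: func(0)=1, func(1)=3, func(2)=4, func(3)=7, func(4)=11, func(5)=18, func(6)=29, ..., func(9)=123

Answer: 123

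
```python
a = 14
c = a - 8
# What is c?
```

Trace:
`a = 14` → a = 14
`c = a - 8` → c = 6
So c = 6

Answer: 6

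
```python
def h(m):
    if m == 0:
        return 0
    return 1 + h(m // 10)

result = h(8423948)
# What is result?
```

Count of digits of 8423948: 7

Answer: 7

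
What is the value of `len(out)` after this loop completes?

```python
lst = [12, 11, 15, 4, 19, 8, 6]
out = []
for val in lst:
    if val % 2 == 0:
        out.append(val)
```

Count even numbers in [12, 11, 15, 4, 19, 8, 6]
`out` takes the values: [] → [12] → [12, 4] → [12, 4, 8] → [12, 4, 8, 6]
So `len(out)` = 4

Answer: 4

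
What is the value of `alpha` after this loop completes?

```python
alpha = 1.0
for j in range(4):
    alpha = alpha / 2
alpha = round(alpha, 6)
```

Halving LR 4 times: 1 / 2^4
`alpha` takes the values: 1.0 → 0.5 → 0.25 → 0.125 → 0.0625

Answer: 0.0625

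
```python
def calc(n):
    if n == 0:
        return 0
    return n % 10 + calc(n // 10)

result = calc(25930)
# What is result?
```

Sum of digits of 25930: 0 + 3 + 9 + 5 + 2 = 19

Answer: 19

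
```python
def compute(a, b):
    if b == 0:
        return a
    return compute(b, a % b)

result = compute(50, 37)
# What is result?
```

compute(50, 37) -> compute(37, 13) -> compute(13, 11) -> compute(11, 2) -> compute(2, 1) -> compute(1, 0) -> 1

Answer: 1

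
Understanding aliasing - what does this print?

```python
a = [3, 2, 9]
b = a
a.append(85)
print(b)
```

Key concept: basic list aliasing.
Step by step:
`a = [3, 2, 9]` → a = [3, 2, 9]
`b = a` → b = [3, 2, 9] (same object as a)
`a.append(85)` → a = [3, 2, 9, 85] (same object as b); b = [3, 2, 9, 85] (same object as a)
`print(b)` → prints [3, 2, 9, 85]

Answer: [3, 2, 9, 85]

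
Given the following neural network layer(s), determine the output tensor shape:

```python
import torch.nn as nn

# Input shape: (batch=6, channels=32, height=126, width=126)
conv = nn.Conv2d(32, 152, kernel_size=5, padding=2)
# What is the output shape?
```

Input: (6, 32, 126, 126) -> Output: (6, 152, 126, 126)

Answer: (6, 152, 126, 126)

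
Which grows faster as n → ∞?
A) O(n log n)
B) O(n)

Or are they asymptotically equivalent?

O(n log n) vs O(n): Higher order terms dominate.

Answer: A) O(n log n) grows faster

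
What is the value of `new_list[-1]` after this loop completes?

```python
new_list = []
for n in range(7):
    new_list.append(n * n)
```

Last element of squares 0 to 6
`new_list` takes the values: [] → [0] → [0, 1] → [0, 1, 4] → [0, 1, 4, 9] → [0, 1, 4, 9, 16] → [0, 1, 4, 9, 16, 25] → [0, 1, 4, 9, 16, 25, 36]
So `new_list[-1]` = 36

Answer: 36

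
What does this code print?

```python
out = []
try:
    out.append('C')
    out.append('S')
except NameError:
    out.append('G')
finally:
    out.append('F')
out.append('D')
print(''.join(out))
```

Execution trace: 'C' (try body) → 'S' (try body, no exception) → 'F' (finally) → 'D' (after the try/except). Output: CSFD

Answer: CSFD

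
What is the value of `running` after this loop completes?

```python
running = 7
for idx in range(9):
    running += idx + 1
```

Start at 7, add 1 to 9 = 52
`running` takes the values: 7 → 8 → 10 → 13 → 17 → 22 → 28 → 35 → 43 → 52

Answer: 52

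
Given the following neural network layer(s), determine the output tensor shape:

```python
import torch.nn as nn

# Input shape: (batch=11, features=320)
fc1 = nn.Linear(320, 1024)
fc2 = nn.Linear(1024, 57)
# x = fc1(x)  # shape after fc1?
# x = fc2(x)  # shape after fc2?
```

Input: (11, 320) -> after fc1: (11, 1024) -> Output: (11, 57)

Answer: (11, 57)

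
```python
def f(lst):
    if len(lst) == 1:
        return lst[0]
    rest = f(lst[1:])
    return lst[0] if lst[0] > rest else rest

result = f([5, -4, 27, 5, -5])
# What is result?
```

Recursive max over [5, -4, 27, 5, -5] = 27

Answer: 27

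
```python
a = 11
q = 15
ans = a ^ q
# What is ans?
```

Trace:
`a = 11` → a = 11
`q = 15` → q = 15
`ans = a ^ q` → ans = 4
So ans = 4

Answer: 4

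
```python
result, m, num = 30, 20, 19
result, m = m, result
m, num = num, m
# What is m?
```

Trace:
`result, m, num = 30, 20, 19` → result = 30; m = 20; num = 19
`result, m = m, result` → result = 20; m = 30
`m, num = num, m` → m = 19; num = 30
So m = 19

Answer: 19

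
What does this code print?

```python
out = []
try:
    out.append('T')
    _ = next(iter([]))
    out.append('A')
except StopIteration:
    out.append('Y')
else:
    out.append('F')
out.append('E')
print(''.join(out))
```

Execution trace: 'T' (try body) → 'Y' (except StopIteration) → 'E' (after the try/except). Output: TYE

Answer: TYE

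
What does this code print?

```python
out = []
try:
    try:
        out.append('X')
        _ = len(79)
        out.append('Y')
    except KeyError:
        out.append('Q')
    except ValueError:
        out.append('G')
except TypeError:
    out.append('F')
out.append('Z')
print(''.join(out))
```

Execution trace: 'X' (try body) → 'F' (outer except TypeError) → 'Z' (after the try/except). Output: XFZ

Answer: XFZ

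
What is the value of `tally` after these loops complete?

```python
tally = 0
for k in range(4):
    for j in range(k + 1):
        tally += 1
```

Triangle: 1 + 2 + ... + 4
`tally` takes the values: 0 → 1 → 2 → 3 → 4 → 5 → 6 → 7 → 8 → 9 → 10

Answer: 10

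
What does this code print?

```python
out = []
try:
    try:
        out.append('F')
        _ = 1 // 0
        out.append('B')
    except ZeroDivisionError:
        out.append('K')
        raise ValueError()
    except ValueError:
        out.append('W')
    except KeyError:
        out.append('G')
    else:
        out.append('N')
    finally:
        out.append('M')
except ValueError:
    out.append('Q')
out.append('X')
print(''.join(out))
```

Execution trace: 'F' (inner try body) → 'K' (inner except ZeroDivisionError) → 'M' (inner finally) → 'Q' (outer except ValueError) → 'X' (after the try/except). Output: FKMQX

Answer: FKMQX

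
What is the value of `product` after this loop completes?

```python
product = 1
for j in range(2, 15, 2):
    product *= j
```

Product of even numbers 2 to 14
`product` takes the values: 1 → 2 → 8 → 48 → 384 → 3840 → 46080 → 645120

Answer: 645120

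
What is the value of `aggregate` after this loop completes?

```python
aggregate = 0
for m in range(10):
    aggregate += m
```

Sum of 0 to 9 = 45
`aggregate` takes the values: 0 → 1 → 3 → 6 → 10 → 15 → 21 → 28 → 36 → 45

Answer: 45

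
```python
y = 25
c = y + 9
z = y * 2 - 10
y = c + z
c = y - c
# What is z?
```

Trace:
`y = 25` → y = 25
`c = y + 9` → c = 34
`z = y * 2 - 10` → z = 40
`y = c + z` → y = 74
`c = y - c` → c = 40
So z = 40

Answer: 40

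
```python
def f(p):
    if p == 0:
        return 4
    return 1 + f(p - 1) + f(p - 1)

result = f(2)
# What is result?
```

f(p) = 1 + 2·f(p-1), f(0)=4. Closed form: (4+1)·2^2 - 1 = 19.

Answer: 19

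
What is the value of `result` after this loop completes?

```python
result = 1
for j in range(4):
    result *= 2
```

2^4 = 16
`result` takes the values: 1 → 2 → 4 → 8 → 16

Answer: 16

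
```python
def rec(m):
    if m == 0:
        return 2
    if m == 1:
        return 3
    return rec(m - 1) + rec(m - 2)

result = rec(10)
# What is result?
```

Build up from base cases: rec(0)=2, rec(1)=3, rec(2)=5, rec(3)=8, rec(4)=13, rec(5)=21, rec(6)=34, ..., rec(10)=233

Answer: 233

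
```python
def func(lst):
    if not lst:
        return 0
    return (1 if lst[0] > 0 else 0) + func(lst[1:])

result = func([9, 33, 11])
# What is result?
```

Count of positive elements in [9, 33, 11] = 3

Answer: 3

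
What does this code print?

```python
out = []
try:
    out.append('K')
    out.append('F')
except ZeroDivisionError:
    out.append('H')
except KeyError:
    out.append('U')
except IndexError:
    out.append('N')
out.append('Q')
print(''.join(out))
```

Execution trace: 'K' (try body) → 'F' (try body, no exception) → 'Q' (after the try/except). Output: KFQ

Answer: KFQ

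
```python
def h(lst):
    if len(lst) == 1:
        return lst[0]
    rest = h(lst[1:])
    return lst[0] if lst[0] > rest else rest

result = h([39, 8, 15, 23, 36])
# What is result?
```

Recursive max over [39, 8, 15, 23, 36] = 39

Answer: 39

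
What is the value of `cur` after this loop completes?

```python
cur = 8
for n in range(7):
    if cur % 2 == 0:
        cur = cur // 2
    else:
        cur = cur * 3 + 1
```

Collatz-style transformation from 8
`cur` takes the values: 8 → 4 → 2 → 1 → 4 → 2 → 1 → 4

Answer: 4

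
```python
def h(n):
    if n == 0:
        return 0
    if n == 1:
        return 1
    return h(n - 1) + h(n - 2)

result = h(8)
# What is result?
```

Build up from base cases: h(0)=0, h(1)=1, h(2)=1, h(3)=2, h(4)=3, h(5)=5, h(6)=8, ..., h(8)=21

Answer: 21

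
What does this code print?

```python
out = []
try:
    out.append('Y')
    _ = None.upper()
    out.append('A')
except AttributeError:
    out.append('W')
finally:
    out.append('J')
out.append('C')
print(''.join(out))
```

Execution trace: 'Y' (try body) → 'W' (except AttributeError) → 'J' (finally) → 'C' (after the try/except). Output: YWJC

Answer: YWJC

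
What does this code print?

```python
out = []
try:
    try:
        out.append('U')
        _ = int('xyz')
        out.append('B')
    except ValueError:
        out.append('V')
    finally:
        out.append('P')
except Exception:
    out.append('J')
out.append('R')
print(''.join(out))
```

Execution trace: 'U' (inner try body) → 'V' (inner except ValueError) → 'P' (inner finally) → 'R' (after the try/except). Output: UVPR

Answer: UVPR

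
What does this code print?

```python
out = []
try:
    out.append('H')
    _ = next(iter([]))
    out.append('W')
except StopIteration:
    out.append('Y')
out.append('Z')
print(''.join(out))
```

Execution trace: 'H' (try body) → 'Y' (except StopIteration) → 'Z' (after the try/except). Output: HYZ

Answer: HYZ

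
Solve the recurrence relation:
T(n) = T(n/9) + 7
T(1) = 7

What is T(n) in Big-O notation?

Each step divides n by 9 and adds 7. After log_9(n) steps we reach T(1)=7. So T(n) = 7·log_9(n) + 7 = O(log n).

Answer: O(log n)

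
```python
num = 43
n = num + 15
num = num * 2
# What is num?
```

Trace:
`num = 43` → num = 43
`n = num + 15` → n = 58
`num = num * 2` → num = 86
So num = 86

Answer: 86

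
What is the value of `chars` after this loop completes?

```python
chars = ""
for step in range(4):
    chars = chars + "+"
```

Repeat '+' 4 times
`chars` takes the values: "" → "+" → "++" → "+++" → "++++"

Answer: "++++"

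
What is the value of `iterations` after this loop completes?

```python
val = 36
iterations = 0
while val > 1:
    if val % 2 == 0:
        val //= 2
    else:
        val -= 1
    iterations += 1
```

Steps to reduce 36 to 1
`iterations` takes the values: 0 → 1 → 2 → 3 → 4 → 5 → 6

Answer: 6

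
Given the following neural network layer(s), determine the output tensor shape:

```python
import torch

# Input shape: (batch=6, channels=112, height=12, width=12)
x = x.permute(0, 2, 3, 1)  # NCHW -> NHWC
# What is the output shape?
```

Input: (6, 112, 12, 12) -> Output: (6, 12, 12, 112)

Answer: (6, 12, 12, 112)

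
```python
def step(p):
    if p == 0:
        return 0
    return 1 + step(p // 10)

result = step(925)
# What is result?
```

Count of digits of 925: 3

Answer: 3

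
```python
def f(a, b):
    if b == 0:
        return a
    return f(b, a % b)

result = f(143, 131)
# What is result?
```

f(143, 131) -> f(131, 12) -> f(12, 11) -> f(11, 1) -> f(1, 0) -> 1

Answer: 1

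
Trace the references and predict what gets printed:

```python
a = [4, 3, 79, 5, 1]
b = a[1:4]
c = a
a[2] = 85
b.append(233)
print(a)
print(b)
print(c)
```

Key concept: slice vs alias.
Step by step:
`a = [4, 3, 79, 5, 1]` → a = [4, 3, 79, 5, 1]
`b = a[1:4]` → b = [3, 79, 5]
`c = a` → c = [4, 3, 79, 5, 1] (same object as a)
`a[2] = 85` → a = [4, 3, 85, 5, 1] (same object as c); c = [4, 3, 85, 5, 1] (same object as a)
`b.append(233)` → b = [3, 79, 5, 233]
`print(a)` → prints [4, 3, 85, 5, 1]
`print(b)` → prints [3, 79, 5, 233]
`print(c)` → prints [4, 3, 85, 5, 1]

Answer:
[4, 3, 85, 5, 1]
[3, 79, 5, 233]
[4, 3, 85, 5, 1]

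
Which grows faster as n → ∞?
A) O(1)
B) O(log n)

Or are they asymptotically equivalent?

O(1) vs O(log n): Higher order terms dominate.

Answer: B) O(log n) grows faster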